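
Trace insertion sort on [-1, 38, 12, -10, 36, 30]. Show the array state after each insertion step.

First element -1 is already 'sorted'
Insert 38: shifted 0 elements -> [-1, 38, 12, -10, 36, 30]
Insert 12: shifted 1 elements -> [-1, 12, 38, -10, 36, 30]
Insert -10: shifted 3 elements -> [-10, -1, 12, 38, 36, 30]
Insert 36: shifted 1 elements -> [-10, -1, 12, 36, 38, 30]
Insert 30: shifted 2 elements -> [-10, -1, 12, 30, 36, 38]


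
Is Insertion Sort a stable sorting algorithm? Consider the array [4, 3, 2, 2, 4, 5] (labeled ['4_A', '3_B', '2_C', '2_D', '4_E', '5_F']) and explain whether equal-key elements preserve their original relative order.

Trace Insertion Sort on the labeled array (the key is the number; the letter only tracks identity):
  Insert 3_B at index 0: [3_B, 4_A, 2_C, 2_D, 4_E, 5_F]
  Insert 2_C at index 0: [2_C, 3_B, 4_A, 2_D, 4_E, 5_F]
  Insert 2_D at index 1: [2_C, 2_D, 3_B, 4_A, 4_E, 5_F]
  Insert 4_E at index 4: [2_C, 2_D, 3_B, 4_A, 4_E, 5_F]
  Insert 5_F at index 5: [2_C, 2_D, 3_B, 4_A, 4_E, 5_F]
Final order: [2_C, 2_D, 3_B, 4_A, 4_E, 5_F]
Equal keys:
  value 2: originally 2_C, 2_D; after sorting 2_C, 2_D -> order preserved
  value 4: originally 4_A, 4_E; after sorting 4_A, 4_E -> order preserved
All equal keys kept their original relative order. Insertion Sort is stable: elements are shifted only while they are strictly greater than the key, so a key is inserted after any equal elements already placed.
Answer: Stable


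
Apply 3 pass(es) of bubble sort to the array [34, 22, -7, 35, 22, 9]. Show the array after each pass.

After pass 1: [22, -7, 34, 22, 9, 35] (4 swaps)
After pass 2: [-7, 22, 22, 9, 34, 35] (3 swaps)
After pass 3: [-7, 22, 9, 22, 34, 35] (1 swaps)
Total swaps: 8


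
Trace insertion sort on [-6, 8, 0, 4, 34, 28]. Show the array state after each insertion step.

First element -6 is already 'sorted'
Insert 8: shifted 0 elements -> [-6, 8, 0, 4, 34, 28]
Insert 0: shifted 1 elements -> [-6, 0, 8, 4, 34, 28]
Insert 4: shifted 1 elements -> [-6, 0, 4, 8, 34, 28]
Insert 34: shifted 0 elements -> [-6, 0, 4, 8, 34, 28]
Insert 28: shifted 1 elements -> [-6, 0, 4, 8, 28, 34]


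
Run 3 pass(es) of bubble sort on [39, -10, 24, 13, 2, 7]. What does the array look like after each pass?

After pass 1: [-10, 24, 13, 2, 7, 39] (5 swaps)
After pass 2: [-10, 13, 2, 7, 24, 39] (3 swaps)
After pass 3: [-10, 2, 7, 13, 24, 39] (2 swaps)
Total swaps: 10


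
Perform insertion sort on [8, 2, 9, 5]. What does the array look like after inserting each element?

First element 8 is already 'sorted'
Insert 2: shifted 1 elements -> [2, 8, 9, 5]
Insert 9: shifted 0 elements -> [2, 8, 9, 5]
Insert 5: shifted 2 elements -> [2, 5, 8, 9]


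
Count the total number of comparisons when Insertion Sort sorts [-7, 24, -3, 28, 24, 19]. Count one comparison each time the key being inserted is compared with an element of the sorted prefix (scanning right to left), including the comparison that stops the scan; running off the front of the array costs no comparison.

Insert 24: -7 <= 24 (stop) = 1 comparison(s) -> [-7, 24, -3, 28, 24, 19]
Insert -3: 24 > -3 (shift), -7 <= -3 (stop) = 2 comparison(s) -> [-7, -3, 24, 28, 24, 19]
Insert 28: 24 <= 28 (stop) = 1 comparison(s) -> [-7, -3, 24, 28, 24, 19]
Insert 24: 28 > 24 (shift), 24 <= 24 (stop) = 2 comparison(s) -> [-7, -3, 24, 24, 28, 19]
Insert 19: 28 > 19 (shift), 24 > 19 (shift), 24 > 19 (shift), -3 <= 19 (stop) = 4 comparison(s) -> [-7, -3, 19, 24, 24, 28]
Total comparisons: 1 + 2 + 1 + 2 + 4 = 10


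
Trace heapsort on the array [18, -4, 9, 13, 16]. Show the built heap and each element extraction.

Build heap: [18, 16, 9, 13, -4]
Extract 18: [16, 13, 9, -4, 18]
Extract 16: [13, -4, 9, 16, 18]
Extract 13: [9, -4, 13, 16, 18]
Extract 9: [-4, 9, 13, 16, 18]


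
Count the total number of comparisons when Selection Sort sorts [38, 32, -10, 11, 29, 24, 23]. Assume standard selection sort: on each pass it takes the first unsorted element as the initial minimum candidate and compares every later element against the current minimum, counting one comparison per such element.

Pass 1: scan indices 1..6 for the minimum = 6 comparison(s); min is -10, place at index 0 -> [-10, 32, 38, 11, 29, 24, 23]
Pass 2: scan indices 2..6 for the minimum = 5 comparison(s); min is 11, place at index 1 -> [-10, 11, 38, 32, 29, 24, 23]
Pass 3: scan indices 3..6 for the minimum = 4 comparison(s); min is 23, place at index 2 -> [-10, 11, 23, 32, 29, 24, 38]
Pass 4: scan indices 4..6 for the minimum = 3 comparison(s); min is 24, place at index 3 -> [-10, 11, 23, 24, 29, 32, 38]
Pass 5: scan indices 5..6 for the minimum = 2 comparison(s); min is 29, place at index 4 -> [-10, 11, 23, 24, 29, 32, 38]
Pass 6: scan indices 6..6 for the minimum = 1 comparison(s); min is 32, place at index 5 -> [-10, 11, 23, 24, 29, 32, 38]
Selection sort always scans the whole unsorted suffix, so the count is (n-1) + (n-2) + ... + 1 = n(n-1)/2 = 7*6/2 = 21 regardless of the input order.
Total comparisons: 6 + 5 + 4 + 3 + 2 + 1 = 21


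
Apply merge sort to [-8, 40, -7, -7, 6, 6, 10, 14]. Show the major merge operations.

Divide and conquer:
  Merge [-8] + [40] -> [-8, 40]
  Merge [-7] + [-7] -> [-7, -7]
  Merge [-8, 40] + [-7, -7] -> [-8, -7, -7, 40]
  Merge [6] + [6] -> [6, 6]
  Merge [10] + [14] -> [10, 14]
  Merge [6, 6] + [10, 14] -> [6, 6, 10, 14]
  Merge [-8, -7, -7, 40] + [6, 6, 10, 14] -> [-8, -7, -7, 6, 6, 10, 14, 40]


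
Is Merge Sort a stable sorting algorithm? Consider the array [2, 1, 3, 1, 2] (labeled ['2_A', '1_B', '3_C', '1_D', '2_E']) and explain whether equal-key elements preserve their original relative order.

Trace Merge Sort on the labeled array (the key is the number; the letter only tracks identity):
  Merge [2_A] + [1_B] -> [1_B, 2_A]
  Merge [1_D] + [2_E] -> [1_D, 2_E]
  Merge [3_C] + [1_D, 2_E] -> [1_D, 2_E, 3_C]
  Merge [1_B, 2_A] + [1_D, 2_E, 3_C] -> [1_B, 1_D, 2_A, 2_E, 3_C]
Final order: [1_B, 1_D, 2_A, 2_E, 3_C]
Equal keys:
  value 1: originally 1_B, 1_D; after sorting 1_B, 1_D -> order preserved
  value 2: originally 2_A, 2_E; after sorting 2_A, 2_E -> order preserved
All equal keys kept their original relative order. Merge Sort is stable: when the heads of the two halves are equal the merge takes from the left half first.
Answer: Stable


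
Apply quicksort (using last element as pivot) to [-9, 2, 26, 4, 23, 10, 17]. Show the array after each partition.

Partition 1: pivot=17 at index 4 -> [-9, 2, 4, 10, 17, 26, 23]
Partition 2: pivot=10 at index 3 -> [-9, 2, 4, 10, 17, 26, 23]
Partition 3: pivot=4 at index 2 -> [-9, 2, 4, 10, 17, 26, 23]
Partition 4: pivot=2 at index 1 -> [-9, 2, 4, 10, 17, 26, 23]
Partition 5: pivot=23 at index 5 -> [-9, 2, 4, 10, 17, 23, 26]


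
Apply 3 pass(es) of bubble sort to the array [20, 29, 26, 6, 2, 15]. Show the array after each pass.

After pass 1: [20, 26, 6, 2, 15, 29] (4 swaps)
After pass 2: [20, 6, 2, 15, 26, 29] (3 swaps)
After pass 3: [6, 2, 15, 20, 26, 29] (3 swaps)
Total swaps: 10


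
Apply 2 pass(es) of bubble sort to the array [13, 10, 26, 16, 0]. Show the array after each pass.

After pass 1: [10, 13, 16, 0, 26] (3 swaps)
After pass 2: [10, 13, 0, 16, 26] (1 swaps)
Total swaps: 4


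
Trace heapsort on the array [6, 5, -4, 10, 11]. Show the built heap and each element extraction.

Build heap: [11, 10, -4, 6, 5]
Extract 11: [10, 6, -4, 5, 11]
Extract 10: [6, 5, -4, 10, 11]
Extract 6: [5, -4, 6, 10, 11]
Extract 5: [-4, 5, 6, 10, 11]


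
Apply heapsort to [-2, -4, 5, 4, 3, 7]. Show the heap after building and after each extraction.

Build heap: [7, 4, 5, -4, 3, -2]
Extract 7: [5, 4, -2, -4, 3, 7]
Extract 5: [4, 3, -2, -4, 5, 7]
Extract 4: [3, -4, -2, 4, 5, 7]
Extract 3: [-2, -4, 3, 4, 5, 7]
Extract -2: [-4, -2, 3, 4, 5, 7]


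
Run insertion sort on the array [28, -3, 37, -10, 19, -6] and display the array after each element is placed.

First element 28 is already 'sorted'
Insert -3: shifted 1 elements -> [-3, 28, 37, -10, 19, -6]
Insert 37: shifted 0 elements -> [-3, 28, 37, -10, 19, -6]
Insert -10: shifted 3 elements -> [-10, -3, 28, 37, 19, -6]
Insert 19: shifted 2 elements -> [-10, -3, 19, 28, 37, -6]
Insert -6: shifted 4 elements -> [-10, -6, -3, 19, 28, 37]


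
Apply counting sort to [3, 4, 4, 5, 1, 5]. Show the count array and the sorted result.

Count array: [0, 1, 0, 1, 2, 2]
(count[i] = number of elements equal to i)
Cumulative count: [0, 1, 1, 2, 4, 6]
Sorted: [1, 3, 4, 4, 5, 5]


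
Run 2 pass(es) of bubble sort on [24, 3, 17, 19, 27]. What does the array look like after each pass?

After pass 1: [3, 17, 19, 24, 27] (3 swaps)
After pass 2: [3, 17, 19, 24, 27] (0 swaps)
Total swaps: 3


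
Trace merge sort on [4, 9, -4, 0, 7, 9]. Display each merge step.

Divide and conquer:
  Merge [9] + [-4] -> [-4, 9]
  Merge [4] + [-4, 9] -> [-4, 4, 9]
  Merge [7] + [9] -> [7, 9]
  Merge [0] + [7, 9] -> [0, 7, 9]
  Merge [-4, 4, 9] + [0, 7, 9] -> [-4, 0, 4, 7, 9, 9]


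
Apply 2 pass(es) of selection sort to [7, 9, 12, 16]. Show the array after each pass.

Pass 1: Select minimum 7 at index 0, swap -> [7, 9, 12, 16]
Pass 2: Select minimum 9 at index 1, swap -> [7, 9, 12, 16]


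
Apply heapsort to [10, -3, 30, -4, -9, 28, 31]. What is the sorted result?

Build heap: [31, -3, 30, -4, -9, 28, 10]
Extract 31: [30, -3, 28, -4, -9, 10, 31]
Extract 30: [28, -3, 10, -4, -9, 30, 31]
Extract 28: [10, -3, -9, -4, 28, 30, 31]
Extract 10: [-3, -4, -9, 10, 28, 30, 31]
Extract -3: [-4, -9, -3, 10, 28, 30, 31]
Extract -4: [-9, -4, -3, 10, 28, 30, 31]


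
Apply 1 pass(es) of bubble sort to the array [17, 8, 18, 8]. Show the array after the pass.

After pass 1: [8, 17, 8, 18] (2 swaps)
Total swaps: 2


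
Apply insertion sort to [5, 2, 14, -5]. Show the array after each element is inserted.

First element 5 is already 'sorted'
Insert 2: shifted 1 elements -> [2, 5, 14, -5]
Insert 14: shifted 0 elements -> [2, 5, 14, -5]
Insert -5: shifted 3 elements -> [-5, 2, 5, 14]


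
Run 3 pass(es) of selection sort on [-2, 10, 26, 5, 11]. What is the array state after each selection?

Pass 1: Select minimum -2 at index 0, swap -> [-2, 10, 26, 5, 11]
Pass 2: Select minimum 5 at index 3, swap -> [-2, 5, 26, 10, 11]
Pass 3: Select minimum 10 at index 3, swap -> [-2, 5, 10, 26, 11]


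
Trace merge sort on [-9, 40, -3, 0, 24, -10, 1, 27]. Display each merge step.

Divide and conquer:
  Merge [-9] + [40] -> [-9, 40]
  Merge [-3] + [0] -> [-3, 0]
  Merge [-9, 40] + [-3, 0] -> [-9, -3, 0, 40]
  Merge [24] + [-10] -> [-10, 24]
  Merge [1] + [27] -> [1, 27]
  Merge [-10, 24] + [1, 27] -> [-10, 1, 24, 27]
  Merge [-9, -3, 0, 40] + [-10, 1, 24, 27] -> [-10, -9, -3, 0, 1, 24, 27, 40]


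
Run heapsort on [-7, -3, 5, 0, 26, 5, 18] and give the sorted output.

Build heap: [26, 0, 18, -7, -3, 5, 5]
Extract 26: [18, 0, 5, -7, -3, 5, 26]
Extract 18: [5, 0, 5, -7, -3, 18, 26]
Extract 5: [5, 0, -3, -7, 5, 18, 26]
Extract 5: [0, -7, -3, 5, 5, 18, 26]
Extract 0: [-3, -7, 0, 5, 5, 18, 26]
Extract -3: [-7, -3, 0, 5, 5, 18, 26]


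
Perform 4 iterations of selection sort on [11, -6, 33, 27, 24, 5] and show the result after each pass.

Pass 1: Select minimum -6 at index 1, swap -> [-6, 11, 33, 27, 24, 5]
Pass 2: Select minimum 5 at index 5, swap -> [-6, 5, 33, 27, 24, 11]
Pass 3: Select minimum 11 at index 5, swap -> [-6, 5, 11, 27, 24, 33]
Pass 4: Select minimum 24 at index 4, swap -> [-6, 5, 11, 24, 27, 33]


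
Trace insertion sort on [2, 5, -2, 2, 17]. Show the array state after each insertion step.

First element 2 is already 'sorted'
Insert 5: shifted 0 elements -> [2, 5, -2, 2, 17]
Insert -2: shifted 2 elements -> [-2, 2, 5, 2, 17]
Insert 2: shifted 1 elements -> [-2, 2, 2, 5, 17]
Insert 17: shifted 0 elements -> [-2, 2, 2, 5, 17]


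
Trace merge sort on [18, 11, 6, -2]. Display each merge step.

Divide and conquer:
  Merge [18] + [11] -> [11, 18]
  Merge [6] + [-2] -> [-2, 6]
  Merge [11, 18] + [-2, 6] -> [-2, 6, 11, 18]


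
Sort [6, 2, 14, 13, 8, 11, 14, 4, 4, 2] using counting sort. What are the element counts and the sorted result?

Count array: [0, 0, 2, 0, 2, 0, 1, 0, 1, 0, 0, 1, 0, 1, 2]
(count[i] = number of elements equal to i)
Cumulative count: [0, 0, 2, 2, 4, 4, 5, 5, 6, 6, 6, 7, 7, 8, 10]
Sorted: [2, 2, 4, 4, 6, 8, 11, 13, 14, 14]


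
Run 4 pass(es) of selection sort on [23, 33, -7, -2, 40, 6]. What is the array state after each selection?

Pass 1: Select minimum -7 at index 2, swap -> [-7, 33, 23, -2, 40, 6]
Pass 2: Select minimum -2 at index 3, swap -> [-7, -2, 23, 33, 40, 6]
Pass 3: Select minimum 6 at index 5, swap -> [-7, -2, 6, 33, 40, 23]
Pass 4: Select minimum 23 at index 5, swap -> [-7, -2, 6, 23, 40, 33]


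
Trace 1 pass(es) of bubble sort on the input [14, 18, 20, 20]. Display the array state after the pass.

After pass 1: [14, 18, 20, 20] (0 swaps)
Total swaps: 0


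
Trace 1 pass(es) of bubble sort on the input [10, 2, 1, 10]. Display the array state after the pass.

After pass 1: [2, 1, 10, 10] (2 swaps)
Total swaps: 2


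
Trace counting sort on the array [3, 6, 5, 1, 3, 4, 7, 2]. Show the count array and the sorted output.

Count array: [0, 1, 1, 2, 1, 1, 1, 1]
(count[i] = number of elements equal to i)
Cumulative count: [0, 1, 2, 4, 5, 6, 7, 8]
Sorted: [1, 2, 3, 3, 4, 5, 6, 7]


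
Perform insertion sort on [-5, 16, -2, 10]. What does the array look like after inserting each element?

First element -5 is already 'sorted'
Insert 16: shifted 0 elements -> [-5, 16, -2, 10]
Insert -2: shifted 1 elements -> [-5, -2, 16, 10]
Insert 10: shifted 1 elements -> [-5, -2, 10, 16]


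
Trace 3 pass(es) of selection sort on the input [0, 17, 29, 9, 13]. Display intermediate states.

Pass 1: Select minimum 0 at index 0, swap -> [0, 17, 29, 9, 13]
Pass 2: Select minimum 9 at index 3, swap -> [0, 9, 29, 17, 13]
Pass 3: Select minimum 13 at index 4, swap -> [0, 9, 13, 17, 29]


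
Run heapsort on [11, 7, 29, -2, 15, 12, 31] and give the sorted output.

Build heap: [31, 15, 29, -2, 7, 12, 11]
Extract 31: [29, 15, 12, -2, 7, 11, 31]
Extract 29: [15, 11, 12, -2, 7, 29, 31]
Extract 15: [12, 11, 7, -2, 15, 29, 31]
Extract 12: [11, -2, 7, 12, 15, 29, 31]
Extract 11: [7, -2, 11, 12, 15, 29, 31]
Extract 7: [-2, 7, 11, 12, 15, 29, 31]


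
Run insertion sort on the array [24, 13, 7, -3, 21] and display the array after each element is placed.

First element 24 is already 'sorted'
Insert 13: shifted 1 elements -> [13, 24, 7, -3, 21]
Insert 7: shifted 2 elements -> [7, 13, 24, -3, 21]
Insert -3: shifted 3 elements -> [-3, 7, 13, 24, 21]
Insert 21: shifted 1 elements -> [-3, 7, 13, 21, 24]


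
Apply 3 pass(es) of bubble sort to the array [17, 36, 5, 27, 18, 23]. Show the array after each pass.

After pass 1: [17, 5, 27, 18, 23, 36] (4 swaps)
After pass 2: [5, 17, 18, 23, 27, 36] (3 swaps)
After pass 3: [5, 17, 18, 23, 27, 36] (0 swaps)
Total swaps: 7


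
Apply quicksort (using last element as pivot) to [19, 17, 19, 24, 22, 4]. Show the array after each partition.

Partition 1: pivot=4 at index 0 -> [4, 17, 19, 24, 22, 19]
Partition 2: pivot=19 at index 3 -> [4, 17, 19, 19, 22, 24]
Partition 3: pivot=19 at index 2 -> [4, 17, 19, 19, 22, 24]
Partition 4: pivot=24 at index 5 -> [4, 17, 19, 19, 22, 24]


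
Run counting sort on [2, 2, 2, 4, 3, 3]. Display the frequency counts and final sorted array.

Count array: [0, 0, 3, 2, 1]
(count[i] = number of elements equal to i)
Cumulative count: [0, 0, 3, 5, 6]
Sorted: [2, 2, 2, 3, 3, 4]


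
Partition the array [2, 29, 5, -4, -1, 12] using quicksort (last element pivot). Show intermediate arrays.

Partition 1: pivot=12 at index 4 -> [2, 5, -4, -1, 12, 29]
Partition 2: pivot=-1 at index 1 -> [-4, -1, 2, 5, 12, 29]
Partition 3: pivot=5 at index 3 -> [-4, -1, 2, 5, 12, 29]


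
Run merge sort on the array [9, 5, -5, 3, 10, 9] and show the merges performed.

Divide and conquer:
  Merge [5] + [-5] -> [-5, 5]
  Merge [9] + [-5, 5] -> [-5, 5, 9]
  Merge [10] + [9] -> [9, 10]
  Merge [3] + [9, 10] -> [3, 9, 10]
  Merge [-5, 5, 9] + [3, 9, 10] -> [-5, 3, 5, 9, 9, 10]


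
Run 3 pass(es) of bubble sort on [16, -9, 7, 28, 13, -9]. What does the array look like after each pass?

After pass 1: [-9, 7, 16, 13, -9, 28] (4 swaps)
After pass 2: [-9, 7, 13, -9, 16, 28] (2 swaps)
After pass 3: [-9, 7, -9, 13, 16, 28] (1 swaps)
Total swaps: 7


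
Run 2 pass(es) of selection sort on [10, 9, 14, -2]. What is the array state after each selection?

Pass 1: Select minimum -2 at index 3, swap -> [-2, 9, 14, 10]
Pass 2: Select minimum 9 at index 1, swap -> [-2, 9, 14, 10]


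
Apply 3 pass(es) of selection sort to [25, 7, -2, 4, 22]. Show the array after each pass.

Pass 1: Select minimum -2 at index 2, swap -> [-2, 7, 25, 4, 22]
Pass 2: Select minimum 4 at index 3, swap -> [-2, 4, 25, 7, 22]
Pass 3: Select minimum 7 at index 3, swap -> [-2, 4, 7, 25, 22]


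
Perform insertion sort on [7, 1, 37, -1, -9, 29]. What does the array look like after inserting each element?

First element 7 is already 'sorted'
Insert 1: shifted 1 elements -> [1, 7, 37, -1, -9, 29]
Insert 37: shifted 0 elements -> [1, 7, 37, -1, -9, 29]
Insert -1: shifted 3 elements -> [-1, 1, 7, 37, -9, 29]
Insert -9: shifted 4 elements -> [-9, -1, 1, 7, 37, 29]
Insert 29: shifted 1 elements -> [-9, -1, 1, 7, 29, 37]


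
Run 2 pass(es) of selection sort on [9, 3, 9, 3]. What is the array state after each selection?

Pass 1: Select minimum 3 at index 1, swap -> [3, 9, 9, 3]
Pass 2: Select minimum 3 at index 3, swap -> [3, 3, 9, 9]


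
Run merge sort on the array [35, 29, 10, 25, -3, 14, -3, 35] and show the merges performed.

Divide and conquer:
  Merge [35] + [29] -> [29, 35]
  Merge [10] + [25] -> [10, 25]
  Merge [29, 35] + [10, 25] -> [10, 25, 29, 35]
  Merge [-3] + [14] -> [-3, 14]
  Merge [-3] + [35] -> [-3, 35]
  Merge [-3, 14] + [-3, 35] -> [-3, -3, 14, 35]
  Merge [10, 25, 29, 35] + [-3, -3, 14, 35] -> [-3, -3, 10, 14, 25, 29, 35, 35]


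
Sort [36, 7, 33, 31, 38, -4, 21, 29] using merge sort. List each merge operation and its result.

Divide and conquer:
  Merge [36] + [7] -> [7, 36]
  Merge [33] + [31] -> [31, 33]
  Merge [7, 36] + [31, 33] -> [7, 31, 33, 36]
  Merge [38] + [-4] -> [-4, 38]
  Merge [21] + [29] -> [21, 29]
  Merge [-4, 38] + [21, 29] -> [-4, 21, 29, 38]
  Merge [7, 31, 33, 36] + [-4, 21, 29, 38] -> [-4, 7, 21, 29, 31, 33, 36, 38]


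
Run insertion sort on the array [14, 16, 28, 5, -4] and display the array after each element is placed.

First element 14 is already 'sorted'
Insert 16: shifted 0 elements -> [14, 16, 28, 5, -4]
Insert 28: shifted 0 elements -> [14, 16, 28, 5, -4]
Insert 5: shifted 3 elements -> [5, 14, 16, 28, -4]
Insert -4: shifted 4 elements -> [-4, 5, 14, 16, 28]


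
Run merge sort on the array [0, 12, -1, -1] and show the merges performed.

Divide and conquer:
  Merge [0] + [12] -> [0, 12]
  Merge [-1] + [-1] -> [-1, -1]
  Merge [0, 12] + [-1, -1] -> [-1, -1, 0, 12]


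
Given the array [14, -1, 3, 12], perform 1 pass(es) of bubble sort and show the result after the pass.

After pass 1: [-1, 3, 12, 14] (3 swaps)
Total swaps: 3


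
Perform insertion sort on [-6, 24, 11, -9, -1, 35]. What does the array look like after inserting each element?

First element -6 is already 'sorted'
Insert 24: shifted 0 elements -> [-6, 24, 11, -9, -1, 35]
Insert 11: shifted 1 elements -> [-6, 11, 24, -9, -1, 35]
Insert -9: shifted 3 elements -> [-9, -6, 11, 24, -1, 35]
Insert -1: shifted 2 elements -> [-9, -6, -1, 11, 24, 35]
Insert 35: shifted 0 elements -> [-9, -6, -1, 11, 24, 35]


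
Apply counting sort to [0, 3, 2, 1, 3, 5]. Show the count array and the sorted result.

Count array: [1, 1, 1, 2, 0, 1]
(count[i] = number of elements equal to i)
Cumulative count: [1, 2, 3, 5, 5, 6]
Sorted: [0, 1, 2, 3, 3, 5]


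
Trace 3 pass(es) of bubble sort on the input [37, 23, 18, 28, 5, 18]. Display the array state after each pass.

After pass 1: [23, 18, 28, 5, 18, 37] (5 swaps)
After pass 2: [18, 23, 5, 18, 28, 37] (3 swaps)
After pass 3: [18, 5, 18, 23, 28, 37] (2 swaps)
Total swaps: 10


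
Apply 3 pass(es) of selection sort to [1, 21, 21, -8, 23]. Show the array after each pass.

Pass 1: Select minimum -8 at index 3, swap -> [-8, 21, 21, 1, 23]
Pass 2: Select minimum 1 at index 3, swap -> [-8, 1, 21, 21, 23]
Pass 3: Select minimum 21 at index 2, swap -> [-8, 1, 21, 21, 23]


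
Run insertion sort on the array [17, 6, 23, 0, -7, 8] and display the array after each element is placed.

First element 17 is already 'sorted'
Insert 6: shifted 1 elements -> [6, 17, 23, 0, -7, 8]
Insert 23: shifted 0 elements -> [6, 17, 23, 0, -7, 8]
Insert 0: shifted 3 elements -> [0, 6, 17, 23, -7, 8]
Insert -7: shifted 4 elements -> [-7, 0, 6, 17, 23, 8]
Insert 8: shifted 2 elements -> [-7, 0, 6, 8, 17, 23]


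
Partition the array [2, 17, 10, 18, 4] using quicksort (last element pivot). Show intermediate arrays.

Partition 1: pivot=4 at index 1 -> [2, 4, 10, 18, 17]
Partition 2: pivot=17 at index 3 -> [2, 4, 10, 17, 18]


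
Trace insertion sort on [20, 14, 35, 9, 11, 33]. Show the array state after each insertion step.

First element 20 is already 'sorted'
Insert 14: shifted 1 elements -> [14, 20, 35, 9, 11, 33]
Insert 35: shifted 0 elements -> [14, 20, 35, 9, 11, 33]
Insert 9: shifted 3 elements -> [9, 14, 20, 35, 11, 33]
Insert 11: shifted 3 elements -> [9, 11, 14, 20, 35, 33]
Insert 33: shifted 1 elements -> [9, 11, 14, 20, 33, 35]


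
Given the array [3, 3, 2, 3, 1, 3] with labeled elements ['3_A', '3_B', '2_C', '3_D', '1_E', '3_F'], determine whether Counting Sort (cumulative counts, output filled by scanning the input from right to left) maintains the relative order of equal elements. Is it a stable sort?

Trace Counting Sort on the labeled array (the key is the number; the letter only tracks identity):
  Counts for values 0..3: [0, 1, 1, 4]
  Cumulative counts: [0, 1, 2, 6]
  Scan right to left: place 3_F at output index 5
  Scan right to left: place 1_E at output index 0
  Scan right to left: place 3_D at output index 4
  Scan right to left: place 2_C at output index 1
  Scan right to left: place 3_B at output index 3
  Scan right to left: place 3_A at output index 2
  Output: [1_E, 2_C, 3_A, 3_B, 3_D, 3_F]
Equal keys:
  value 3: originally 3_A, 3_B, 3_D, 3_F; after sorting 3_A, 3_B, 3_D, 3_F -> order preserved
All equal keys kept their original relative order. Counting Sort is stable: scanning the input right to left with decreasing cumulative counts places later duplicates at later output positions.
Answer: Stable


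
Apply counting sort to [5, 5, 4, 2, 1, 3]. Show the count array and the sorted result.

Count array: [0, 1, 1, 1, 1, 2]
(count[i] = number of elements equal to i)
Cumulative count: [0, 1, 2, 3, 4, 6]
Sorted: [1, 2, 3, 4, 5, 5]


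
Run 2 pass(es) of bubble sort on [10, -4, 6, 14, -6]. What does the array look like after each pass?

After pass 1: [-4, 6, 10, -6, 14] (3 swaps)
After pass 2: [-4, 6, -6, 10, 14] (1 swaps)
Total swaps: 4


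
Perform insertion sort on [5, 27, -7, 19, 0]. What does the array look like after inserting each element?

First element 5 is already 'sorted'
Insert 27: shifted 0 elements -> [5, 27, -7, 19, 0]
Insert -7: shifted 2 elements -> [-7, 5, 27, 19, 0]
Insert 19: shifted 1 elements -> [-7, 5, 19, 27, 0]
Insert 0: shifted 3 elements -> [-7, 0, 5, 19, 27]


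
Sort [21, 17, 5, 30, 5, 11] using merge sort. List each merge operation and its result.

Divide and conquer:
  Merge [17] + [5] -> [5, 17]
  Merge [21] + [5, 17] -> [5, 17, 21]
  Merge [5] + [11] -> [5, 11]
  Merge [30] + [5, 11] -> [5, 11, 30]
  Merge [5, 17, 21] + [5, 11, 30] -> [5, 5, 11, 17, 21, 30]


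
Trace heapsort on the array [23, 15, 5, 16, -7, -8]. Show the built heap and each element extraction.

Build heap: [23, 16, 5, 15, -7, -8]
Extract 23: [16, 15, 5, -8, -7, 23]
Extract 16: [15, -7, 5, -8, 16, 23]
Extract 15: [5, -7, -8, 15, 16, 23]
Extract 5: [-7, -8, 5, 15, 16, 23]
Extract -7: [-8, -7, 5, 15, 16, 23]


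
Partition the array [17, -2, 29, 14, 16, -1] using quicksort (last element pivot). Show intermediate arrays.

Partition 1: pivot=-1 at index 1 -> [-2, -1, 29, 14, 16, 17]
Partition 2: pivot=17 at index 4 -> [-2, -1, 14, 16, 17, 29]
Partition 3: pivot=16 at index 3 -> [-2, -1, 14, 16, 17, 29]


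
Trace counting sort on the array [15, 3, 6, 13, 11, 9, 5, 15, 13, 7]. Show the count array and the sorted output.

Count array: [0, 0, 0, 1, 0, 1, 1, 1, 0, 1, 0, 1, 0, 2, 0, 2]
(count[i] = number of elements equal to i)
Cumulative count: [0, 0, 0, 1, 1, 2, 3, 4, 4, 5, 5, 6, 6, 8, 8, 10]
Sorted: [3, 5, 6, 7, 9, 11, 13, 13, 15, 15]


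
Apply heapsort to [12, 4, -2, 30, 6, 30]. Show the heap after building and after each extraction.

Build heap: [30, 12, 30, 4, 6, -2]
Extract 30: [30, 12, -2, 4, 6, 30]
Extract 30: [12, 6, -2, 4, 30, 30]
Extract 12: [6, 4, -2, 12, 30, 30]
Extract 6: [4, -2, 6, 12, 30, 30]
Extract 4: [-2, 4, 6, 12, 30, 30]


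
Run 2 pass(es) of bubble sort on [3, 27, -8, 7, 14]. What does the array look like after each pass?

After pass 1: [3, -8, 7, 14, 27] (3 swaps)
After pass 2: [-8, 3, 7, 14, 27] (1 swaps)
Total swaps: 4


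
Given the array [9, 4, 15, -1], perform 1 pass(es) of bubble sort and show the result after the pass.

After pass 1: [4, 9, -1, 15] (2 swaps)
Total swaps: 2


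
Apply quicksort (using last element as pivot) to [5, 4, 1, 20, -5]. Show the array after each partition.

Partition 1: pivot=-5 at index 0 -> [-5, 4, 1, 20, 5]
Partition 2: pivot=5 at index 3 -> [-5, 4, 1, 5, 20]
Partition 3: pivot=1 at index 1 -> [-5, 1, 4, 5, 20]


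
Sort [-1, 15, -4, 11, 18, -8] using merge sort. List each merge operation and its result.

Divide and conquer:
  Merge [15] + [-4] -> [-4, 15]
  Merge [-1] + [-4, 15] -> [-4, -1, 15]
  Merge [18] + [-8] -> [-8, 18]
  Merge [11] + [-8, 18] -> [-8, 11, 18]
  Merge [-4, -1, 15] + [-8, 11, 18] -> [-8, -4, -1, 11, 15, 18]


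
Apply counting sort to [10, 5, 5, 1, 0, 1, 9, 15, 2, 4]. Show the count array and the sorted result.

Count array: [1, 2, 1, 0, 1, 2, 0, 0, 0, 1, 1, 0, 0, 0, 0, 1]
(count[i] = number of elements equal to i)
Cumulative count: [1, 3, 4, 4, 5, 7, 7, 7, 7, 8, 9, 9, 9, 9, 9, 10]
Sorted: [0, 1, 1, 2, 4, 5, 5, 9, 10, 15]


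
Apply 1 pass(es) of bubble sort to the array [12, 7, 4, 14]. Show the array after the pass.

After pass 1: [7, 4, 12, 14] (2 swaps)
Total swaps: 2


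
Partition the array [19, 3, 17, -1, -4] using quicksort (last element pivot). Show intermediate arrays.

Partition 1: pivot=-4 at index 0 -> [-4, 3, 17, -1, 19]
Partition 2: pivot=19 at index 4 -> [-4, 3, 17, -1, 19]
Partition 3: pivot=-1 at index 1 -> [-4, -1, 17, 3, 19]
Partition 4: pivot=3 at index 2 -> [-4, -1, 3, 17, 19]


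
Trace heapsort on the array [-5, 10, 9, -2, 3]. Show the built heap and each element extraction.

Build heap: [10, 3, 9, -2, -5]
Extract 10: [9, 3, -5, -2, 10]
Extract 9: [3, -2, -5, 9, 10]
Extract 3: [-2, -5, 3, 9, 10]
Extract -2: [-5, -2, 3, 9, 10]


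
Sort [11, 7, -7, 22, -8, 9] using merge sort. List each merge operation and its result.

Divide and conquer:
  Merge [7] + [-7] -> [-7, 7]
  Merge [11] + [-7, 7] -> [-7, 7, 11]
  Merge [-8] + [9] -> [-8, 9]
  Merge [22] + [-8, 9] -> [-8, 9, 22]
  Merge [-7, 7, 11] + [-8, 9, 22] -> [-8, -7, 7, 9, 11, 22]


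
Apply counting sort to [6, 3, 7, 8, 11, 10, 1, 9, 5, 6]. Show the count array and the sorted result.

Count array: [0, 1, 0, 1, 0, 1, 2, 1, 1, 1, 1, 1]
(count[i] = number of elements equal to i)
Cumulative count: [0, 1, 1, 2, 2, 3, 5, 6, 7, 8, 9, 10]
Sorted: [1, 3, 5, 6, 6, 7, 8, 9, 10, 11]


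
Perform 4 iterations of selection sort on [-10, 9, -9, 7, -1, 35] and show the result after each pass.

Pass 1: Select minimum -10 at index 0, swap -> [-10, 9, -9, 7, -1, 35]
Pass 2: Select minimum -9 at index 2, swap -> [-10, -9, 9, 7, -1, 35]
Pass 3: Select minimum -1 at index 4, swap -> [-10, -9, -1, 7, 9, 35]
Pass 4: Select minimum 7 at index 3, swap -> [-10, -9, -1, 7, 9, 35]


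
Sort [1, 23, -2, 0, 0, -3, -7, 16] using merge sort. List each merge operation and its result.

Divide and conquer:
  Merge [1] + [23] -> [1, 23]
  Merge [-2] + [0] -> [-2, 0]
  Merge [1, 23] + [-2, 0] -> [-2, 0, 1, 23]
  Merge [0] + [-3] -> [-3, 0]
  Merge [-7] + [16] -> [-7, 16]
  Merge [-3, 0] + [-7, 16] -> [-7, -3, 0, 16]
  Merge [-2, 0, 1, 23] + [-7, -3, 0, 16] -> [-7, -3, -2, 0, 0, 1, 16, 23]


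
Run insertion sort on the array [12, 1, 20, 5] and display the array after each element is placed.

First element 12 is already 'sorted'
Insert 1: shifted 1 elements -> [1, 12, 20, 5]
Insert 20: shifted 0 elements -> [1, 12, 20, 5]
Insert 5: shifted 2 elements -> [1, 5, 12, 20]


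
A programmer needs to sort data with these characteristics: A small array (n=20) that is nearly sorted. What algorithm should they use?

Best choice: Insertion sort
Reason: Insertion sort is O(n) for nearly sorted arrays and has low overhead


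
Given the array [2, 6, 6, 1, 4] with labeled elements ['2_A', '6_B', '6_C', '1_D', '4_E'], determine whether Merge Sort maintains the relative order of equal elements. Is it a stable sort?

Trace Merge Sort on the labeled array (the key is the number; the letter only tracks identity):
  Merge [2_A] + [6_B] -> [2_A, 6_B]
  Merge [1_D] + [4_E] -> [1_D, 4_E]
  Merge [6_C] + [1_D, 4_E] -> [1_D, 4_E, 6_C]
  Merge [2_A, 6_B] + [1_D, 4_E, 6_C] -> [1_D, 2_A, 4_E, 6_B, 6_C]
Final order: [1_D, 2_A, 4_E, 6_B, 6_C]
Equal keys:
  value 6: originally 6_B, 6_C; after sorting 6_B, 6_C -> order preserved
All equal keys kept their original relative order. Merge Sort is stable: when the heads of the two halves are equal the merge takes from the left half first.
Answer: Stable


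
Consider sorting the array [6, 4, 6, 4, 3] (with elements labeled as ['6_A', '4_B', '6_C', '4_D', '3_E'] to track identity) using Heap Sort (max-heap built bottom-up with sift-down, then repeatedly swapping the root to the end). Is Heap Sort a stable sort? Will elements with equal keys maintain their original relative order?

Trace Heap Sort on the labeled array (the key is the number; the letter only tracks identity):
  Build max-heap: [6_A, 4_B, 6_C, 4_D, 3_E]
  Swap root 6_A to index 4, re-heapify first 4 -> [6_C, 4_B, 3_E, 4_D, 6_A]
  Swap root 6_C to index 3, re-heapify first 3 -> [4_D, 4_B, 3_E, 6_C, 6_A]
  Swap root 4_D to index 2, re-heapify first 2 -> [4_B, 3_E, 4_D, 6_C, 6_A]
  Swap root 4_B to index 1, re-heapify first 1 -> [3_E, 4_B, 4_D, 6_C, 6_A]
Final order: [3_E, 4_B, 4_D, 6_C, 6_A]
Equal keys:
  value 4: originally 4_B, 4_D; after sorting 4_B, 4_D -> order preserved
  value 6: originally 6_A, 6_C; after sorting 6_C, 6_A -> order changed
Equal keys were reordered, so Heap Sort is not stable: heap construction and root-to-end swaps move elements without regard to the original order of equal keys. (One such input is enough; an unstable sort may happen to preserve order on other inputs, but it gives no guarantee.)
Answer: Not stable


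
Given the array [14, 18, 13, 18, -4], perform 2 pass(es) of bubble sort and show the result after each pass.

After pass 1: [14, 13, 18, -4, 18] (2 swaps)
After pass 2: [13, 14, -4, 18, 18] (2 swaps)
Total swaps: 4


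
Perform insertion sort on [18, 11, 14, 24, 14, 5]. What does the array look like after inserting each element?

First element 18 is already 'sorted'
Insert 11: shifted 1 elements -> [11, 18, 14, 24, 14, 5]
Insert 14: shifted 1 elements -> [11, 14, 18, 24, 14, 5]
Insert 24: shifted 0 elements -> [11, 14, 18, 24, 14, 5]
Insert 14: shifted 2 elements -> [11, 14, 14, 18, 24, 5]
Insert 5: shifted 5 elements -> [5, 11, 14, 14, 18, 24]


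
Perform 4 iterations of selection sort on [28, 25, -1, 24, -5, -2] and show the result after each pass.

Pass 1: Select minimum -5 at index 4, swap -> [-5, 25, -1, 24, 28, -2]
Pass 2: Select minimum -2 at index 5, swap -> [-5, -2, -1, 24, 28, 25]
Pass 3: Select minimum -1 at index 2, swap -> [-5, -2, -1, 24, 28, 25]
Pass 4: Select minimum 24 at index 3, swap -> [-5, -2, -1, 24, 28, 25]


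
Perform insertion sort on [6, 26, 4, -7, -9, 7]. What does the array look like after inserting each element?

First element 6 is already 'sorted'
Insert 26: shifted 0 elements -> [6, 26, 4, -7, -9, 7]
Insert 4: shifted 2 elements -> [4, 6, 26, -7, -9, 7]
Insert -7: shifted 3 elements -> [-7, 4, 6, 26, -9, 7]
Insert -9: shifted 4 elements -> [-9, -7, 4, 6, 26, 7]
Insert 7: shifted 1 elements -> [-9, -7, 4, 6, 7, 26]


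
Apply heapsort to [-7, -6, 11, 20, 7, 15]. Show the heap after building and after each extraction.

Build heap: [20, 7, 15, -6, -7, 11]
Extract 20: [15, 7, 11, -6, -7, 20]
Extract 15: [11, 7, -7, -6, 15, 20]
Extract 11: [7, -6, -7, 11, 15, 20]
Extract 7: [-6, -7, 7, 11, 15, 20]
Extract -6: [-7, -6, 7, 11, 15, 20]


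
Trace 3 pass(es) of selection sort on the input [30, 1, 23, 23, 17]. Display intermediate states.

Pass 1: Select minimum 1 at index 1, swap -> [1, 30, 23, 23, 17]
Pass 2: Select minimum 17 at index 4, swap -> [1, 17, 23, 23, 30]
Pass 3: Select minimum 23 at index 2, swap -> [1, 17, 23, 23, 30]


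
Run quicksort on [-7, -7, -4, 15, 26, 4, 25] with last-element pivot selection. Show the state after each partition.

Partition 1: pivot=25 at index 5 -> [-7, -7, -4, 15, 4, 25, 26]
Partition 2: pivot=4 at index 3 -> [-7, -7, -4, 4, 15, 25, 26]
Partition 3: pivot=-4 at index 2 -> [-7, -7, -4, 4, 15, 25, 26]
Partition 4: pivot=-7 at index 1 -> [-7, -7, -4, 4, 15, 25, 26]


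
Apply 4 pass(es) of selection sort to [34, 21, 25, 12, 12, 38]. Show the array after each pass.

Pass 1: Select minimum 12 at index 3, swap -> [12, 21, 25, 34, 12, 38]
Pass 2: Select minimum 12 at index 4, swap -> [12, 12, 25, 34, 21, 38]
Pass 3: Select minimum 21 at index 4, swap -> [12, 12, 21, 34, 25, 38]
Pass 4: Select minimum 25 at index 4, swap -> [12, 12, 21, 25, 34, 38]


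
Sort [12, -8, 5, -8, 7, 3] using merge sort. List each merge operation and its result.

Divide and conquer:
  Merge [-8] + [5] -> [-8, 5]
  Merge [12] + [-8, 5] -> [-8, 5, 12]
  Merge [7] + [3] -> [3, 7]
  Merge [-8] + [3, 7] -> [-8, 3, 7]
  Merge [-8, 5, 12] + [-8, 3, 7] -> [-8, -8, 3, 5, 7, 12]


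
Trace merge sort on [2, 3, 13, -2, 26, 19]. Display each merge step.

Divide and conquer:
  Merge [3] + [13] -> [3, 13]
  Merge [2] + [3, 13] -> [2, 3, 13]
  Merge [26] + [19] -> [19, 26]
  Merge [-2] + [19, 26] -> [-2, 19, 26]
  Merge [2, 3, 13] + [-2, 19, 26] -> [-2, 2, 3, 13, 19, 26]


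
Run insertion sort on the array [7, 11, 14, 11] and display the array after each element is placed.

First element 7 is already 'sorted'
Insert 11: shifted 0 elements -> [7, 11, 14, 11]
Insert 14: shifted 0 elements -> [7, 11, 14, 11]
Insert 11: shifted 1 elements -> [7, 11, 11, 14]


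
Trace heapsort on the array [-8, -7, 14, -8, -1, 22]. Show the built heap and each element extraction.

Build heap: [22, -1, 14, -8, -7, -8]
Extract 22: [14, -1, -8, -8, -7, 22]
Extract 14: [-1, -7, -8, -8, 14, 22]
Extract -1: [-7, -8, -8, -1, 14, 22]
Extract -7: [-8, -8, -7, -1, 14, 22]
Extract -8: [-8, -8, -7, -1, 14, 22]


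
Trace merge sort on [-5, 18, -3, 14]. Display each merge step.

Divide and conquer:
  Merge [-5] + [18] -> [-5, 18]
  Merge [-3] + [14] -> [-3, 14]
  Merge [-5, 18] + [-3, 14] -> [-5, -3, 14, 18]


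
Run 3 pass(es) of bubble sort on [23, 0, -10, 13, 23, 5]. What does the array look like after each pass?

After pass 1: [0, -10, 13, 23, 5, 23] (4 swaps)
After pass 2: [-10, 0, 13, 5, 23, 23] (2 swaps)
After pass 3: [-10, 0, 5, 13, 23, 23] (1 swaps)
Total swaps: 7


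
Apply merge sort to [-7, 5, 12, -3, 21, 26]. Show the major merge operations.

Divide and conquer:
  Merge [5] + [12] -> [5, 12]
  Merge [-7] + [5, 12] -> [-7, 5, 12]
  Merge [21] + [26] -> [21, 26]
  Merge [-3] + [21, 26] -> [-3, 21, 26]
  Merge [-7, 5, 12] + [-3, 21, 26] -> [-7, -3, 5, 12, 21, 26]


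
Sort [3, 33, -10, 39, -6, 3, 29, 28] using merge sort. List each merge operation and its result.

Divide and conquer:
  Merge [3] + [33] -> [3, 33]
  Merge [-10] + [39] -> [-10, 39]
  Merge [3, 33] + [-10, 39] -> [-10, 3, 33, 39]
  Merge [-6] + [3] -> [-6, 3]
  Merge [29] + [28] -> [28, 29]
  Merge [-6, 3] + [28, 29] -> [-6, 3, 28, 29]
  Merge [-10, 3, 33, 39] + [-6, 3, 28, 29] -> [-10, -6, 3, 3, 28, 29, 33, 39]


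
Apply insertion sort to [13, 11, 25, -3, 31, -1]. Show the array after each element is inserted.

First element 13 is already 'sorted'
Insert 11: shifted 1 elements -> [11, 13, 25, -3, 31, -1]
Insert 25: shifted 0 elements -> [11, 13, 25, -3, 31, -1]
Insert -3: shifted 3 elements -> [-3, 11, 13, 25, 31, -1]
Insert 31: shifted 0 elements -> [-3, 11, 13, 25, 31, -1]
Insert -1: shifted 4 elements -> [-3, -1, 11, 13, 25, 31]


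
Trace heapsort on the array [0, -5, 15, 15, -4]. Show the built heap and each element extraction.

Build heap: [15, 0, 15, -5, -4]
Extract 15: [15, 0, -4, -5, 15]
Extract 15: [0, -5, -4, 15, 15]
Extract 0: [-4, -5, 0, 15, 15]
Extract -4: [-5, -4, 0, 15, 15]


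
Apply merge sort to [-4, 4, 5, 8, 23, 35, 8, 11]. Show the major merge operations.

Divide and conquer:
  Merge [-4] + [4] -> [-4, 4]
  Merge [5] + [8] -> [5, 8]
  Merge [-4, 4] + [5, 8] -> [-4, 4, 5, 8]
  Merge [23] + [35] -> [23, 35]
  Merge [8] + [11] -> [8, 11]
  Merge [23, 35] + [8, 11] -> [8, 11, 23, 35]
  Merge [-4, 4, 5, 8] + [8, 11, 23, 35] -> [-4, 4, 5, 8, 8, 11, 23, 35]


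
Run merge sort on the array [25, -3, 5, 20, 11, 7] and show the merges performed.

Divide and conquer:
  Merge [-3] + [5] -> [-3, 5]
  Merge [25] + [-3, 5] -> [-3, 5, 25]
  Merge [11] + [7] -> [7, 11]
  Merge [20] + [7, 11] -> [7, 11, 20]
  Merge [-3, 5, 25] + [7, 11, 20] -> [-3, 5, 7, 11, 20, 25]


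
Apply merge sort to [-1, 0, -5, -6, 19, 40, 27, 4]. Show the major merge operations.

Divide and conquer:
  Merge [-1] + [0] -> [-1, 0]
  Merge [-5] + [-6] -> [-6, -5]
  Merge [-1, 0] + [-6, -5] -> [-6, -5, -1, 0]
  Merge [19] + [40] -> [19, 40]
  Merge [27] + [4] -> [4, 27]
  Merge [19, 40] + [4, 27] -> [4, 19, 27, 40]
  Merge [-6, -5, -1, 0] + [4, 19, 27, 40] -> [-6, -5, -1, 0, 4, 19, 27, 40]


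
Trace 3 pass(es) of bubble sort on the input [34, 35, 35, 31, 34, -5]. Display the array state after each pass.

After pass 1: [34, 35, 31, 34, -5, 35] (3 swaps)
After pass 2: [34, 31, 34, -5, 35, 35] (3 swaps)
After pass 3: [31, 34, -5, 34, 35, 35] (2 swaps)
Total swaps: 8


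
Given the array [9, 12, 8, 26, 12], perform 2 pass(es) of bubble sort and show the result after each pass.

After pass 1: [9, 8, 12, 12, 26] (2 swaps)
After pass 2: [8, 9, 12, 12, 26] (1 swaps)
Total swaps: 3


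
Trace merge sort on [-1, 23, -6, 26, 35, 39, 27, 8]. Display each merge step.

Divide and conquer:
  Merge [-1] + [23] -> [-1, 23]
  Merge [-6] + [26] -> [-6, 26]
  Merge [-1, 23] + [-6, 26] -> [-6, -1, 23, 26]
  Merge [35] + [39] -> [35, 39]
  Merge [27] + [8] -> [8, 27]
  Merge [35, 39] + [8, 27] -> [8, 27, 35, 39]
  Merge [-6, -1, 23, 26] + [8, 27, 35, 39] -> [-6, -1, 8, 23, 26, 27, 35, 39]


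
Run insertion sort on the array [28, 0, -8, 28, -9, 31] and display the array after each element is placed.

First element 28 is already 'sorted'
Insert 0: shifted 1 elements -> [0, 28, -8, 28, -9, 31]
Insert -8: shifted 2 elements -> [-8, 0, 28, 28, -9, 31]
Insert 28: shifted 0 elements -> [-8, 0, 28, 28, -9, 31]
Insert -9: shifted 4 elements -> [-9, -8, 0, 28, 28, 31]
Insert 31: shifted 0 elements -> [-9, -8, 0, 28, 28, 31]


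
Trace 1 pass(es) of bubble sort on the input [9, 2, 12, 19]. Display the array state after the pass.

After pass 1: [2, 9, 12, 19] (1 swaps)
Total swaps: 1


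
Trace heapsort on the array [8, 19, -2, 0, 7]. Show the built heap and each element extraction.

Build heap: [19, 8, -2, 0, 7]
Extract 19: [8, 7, -2, 0, 19]
Extract 8: [7, 0, -2, 8, 19]
Extract 7: [0, -2, 7, 8, 19]
Extract 0: [-2, 0, 7, 8, 19]
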